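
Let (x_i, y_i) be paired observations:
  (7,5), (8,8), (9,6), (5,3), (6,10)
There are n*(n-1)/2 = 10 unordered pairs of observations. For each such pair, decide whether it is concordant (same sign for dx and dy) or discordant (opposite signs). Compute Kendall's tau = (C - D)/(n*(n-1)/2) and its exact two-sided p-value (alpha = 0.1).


Step 1: Enumerate the 10 unordered pairs (i,j) with i<j and classify each by sign(x_j-x_i) * sign(y_j-y_i).
  (1,2):dx=+1,dy=+3->C; (1,3):dx=+2,dy=+1->C; (1,4):dx=-2,dy=-2->C; (1,5):dx=-1,dy=+5->D
  (2,3):dx=+1,dy=-2->D; (2,4):dx=-3,dy=-5->C; (2,5):dx=-2,dy=+2->D; (3,4):dx=-4,dy=-3->C
  (3,5):dx=-3,dy=+4->D; (4,5):dx=+1,dy=+7->C
Step 2: C = 6, D = 4, total pairs = 10.
Step 3: tau = (C - D)/(n(n-1)/2) = (6 - 4)/10 = 0.200000.
Step 4: Exact two-sided p-value (enumerate n! = 120 permutations of y under H0): p = 0.816667.
Step 5: alpha = 0.1. fail to reject H0.

tau_b = 0.2000 (C=6, D=4), p = 0.816667, fail to reject H0.


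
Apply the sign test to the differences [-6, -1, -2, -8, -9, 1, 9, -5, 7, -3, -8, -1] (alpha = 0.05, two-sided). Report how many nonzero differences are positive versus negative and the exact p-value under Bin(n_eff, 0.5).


Step 1: Discard zero differences. Original n = 12; n_eff = number of nonzero differences = 12.
Nonzero differences (with sign): -6, -1, -2, -8, -9, +1, +9, -5, +7, -3, -8, -1
Step 2: Count signs: positive = 3, negative = 9.
Step 3: Under H0: P(positive) = 0.5, so the number of positives S ~ Bin(12, 0.5).
Step 4: Two-sided exact p-value = sum of Bin(12,0.5) probabilities at or below the observed probability = 0.145996.
Step 5: alpha = 0.05. fail to reject H0.

n_eff = 12, pos = 3, neg = 9, p = 0.145996, fail to reject H0.


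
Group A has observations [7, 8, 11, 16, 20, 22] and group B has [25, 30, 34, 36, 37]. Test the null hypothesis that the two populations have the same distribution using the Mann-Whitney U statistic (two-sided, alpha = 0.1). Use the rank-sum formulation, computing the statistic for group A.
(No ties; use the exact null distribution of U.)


Step 1: Combine and sort all 11 observations; assign midranks.
sorted (value, group): (7,X), (8,X), (11,X), (16,X), (20,X), (22,X), (25,Y), (30,Y), (34,Y), (36,Y), (37,Y)
ranks: 7->1, 8->2, 11->3, 16->4, 20->5, 22->6, 25->7, 30->8, 34->9, 36->10, 37->11
Step 2: Rank sum for X: R1 = 1 + 2 + 3 + 4 + 5 + 6 = 21.
Step 3: U_X = R1 - n1(n1+1)/2 = 21 - 6*7/2 = 21 - 21 = 0.
       U_Y = n1*n2 - U_X = 30 - 0 = 30.
Step 4: No ties, so the exact null distribution of U (based on enumerating the C(11,6) = 462 equally likely rank assignments) gives the two-sided p-value.
Step 5: p-value = 0.004329; compare to alpha = 0.1. reject H0.

U_X = 0, p = 0.004329, reject H0 at alpha = 0.1.


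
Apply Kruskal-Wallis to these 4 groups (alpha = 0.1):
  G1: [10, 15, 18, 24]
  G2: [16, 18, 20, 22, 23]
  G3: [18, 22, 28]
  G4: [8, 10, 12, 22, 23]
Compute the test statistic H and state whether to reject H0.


Step 1: Combine all N = 17 observations and assign midranks.
sorted (value, group, rank): (8,G4,1), (10,G1,2.5), (10,G4,2.5), (12,G4,4), (15,G1,5), (16,G2,6), (18,G1,8), (18,G2,8), (18,G3,8), (20,G2,10), (22,G2,12), (22,G3,12), (22,G4,12), (23,G2,14.5), (23,G4,14.5), (24,G1,16), (28,G3,17)
Step 2: Sum ranks within each group.
R_1 = 31.5 (n_1 = 4)
R_2 = 50.5 (n_2 = 5)
R_3 = 37 (n_3 = 3)
R_4 = 34 (n_4 = 5)
Step 3: H = 12/(N(N+1)) * sum(R_i^2/n_i) - 3(N+1)
     = 12/(17*18) * (31.5^2/4 + 50.5^2/5 + 37^2/3 + 34^2/5) - 3*18
     = 0.039216 * 1445.65 - 54
     = 2.691993.
Step 4: Ties present; correction factor C = 1 - 60/(17^3 - 17) = 0.987745. Corrected H = 2.691993 / 0.987745 = 2.725393.
Step 5: Under H0, H ~ chi^2(3); p-value = 0.435929.
Step 6: alpha = 0.1. fail to reject H0.

H = 2.7254, df = 3, p = 0.435929, fail to reject H0.


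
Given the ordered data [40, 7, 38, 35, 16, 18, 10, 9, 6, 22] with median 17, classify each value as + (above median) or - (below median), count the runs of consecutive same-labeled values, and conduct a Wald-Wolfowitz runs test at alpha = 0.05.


Step 1: Compute median = 17; label A = above, B = below.
Labels in order: ABAABABBBA  (n_A = 5, n_B = 5)
Step 2: Count runs R = 7.
Step 3: Under H0 (random ordering), E[R] = 2*n_A*n_B/(n_A+n_B) + 1 = 2*5*5/10 + 1 = 6.0000.
        Var[R] = 2*n_A*n_B*(2*n_A*n_B - n_A - n_B) / ((n_A+n_B)^2 * (n_A+n_B-1)) = 2000/900 = 2.2222.
        SD[R] = 1.4907.
Step 4: Continuity-corrected z = (R - 0.5 - E[R]) / SD[R] = (7 - 0.5 - 6.0000) / 1.4907 = 0.3354.
Step 5: Two-sided p-value via normal approximation = 2*(1 - Phi(|z|)) = 0.737316.
Step 6: alpha = 0.05. fail to reject H0.

R = 7, z = 0.3354, p = 0.737316, fail to reject H0.


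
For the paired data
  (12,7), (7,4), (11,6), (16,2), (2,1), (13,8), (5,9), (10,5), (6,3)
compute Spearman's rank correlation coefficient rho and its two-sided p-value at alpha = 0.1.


Step 1: Rank x and y separately (midranks; no ties here).
rank(x): 12->7, 7->4, 11->6, 16->9, 2->1, 13->8, 5->2, 10->5, 6->3
rank(y): 7->7, 4->4, 6->6, 2->2, 1->1, 8->8, 9->9, 5->5, 3->3
Step 2: d_i = R_x(i) - R_y(i); compute d_i^2.
  (7-7)^2=0, (4-4)^2=0, (6-6)^2=0, (9-2)^2=49, (1-1)^2=0, (8-8)^2=0, (2-9)^2=49, (5-5)^2=0, (3-3)^2=0
sum(d^2) = 98.
Step 3: rho = 1 - 6*98 / (9*(9^2 - 1)) = 1 - 588/720 = 0.183333.
Step 4: Under H0, t = rho * sqrt((n-2)/(1-rho^2)) = 0.4934 ~ t(7).
Step 5: Two-sided p-value from the t-distribution with 7 df = 0.636820.
Step 6: alpha = 0.1. fail to reject H0.

rho = 0.1833, p = 0.636820, fail to reject H0 at alpha = 0.1.


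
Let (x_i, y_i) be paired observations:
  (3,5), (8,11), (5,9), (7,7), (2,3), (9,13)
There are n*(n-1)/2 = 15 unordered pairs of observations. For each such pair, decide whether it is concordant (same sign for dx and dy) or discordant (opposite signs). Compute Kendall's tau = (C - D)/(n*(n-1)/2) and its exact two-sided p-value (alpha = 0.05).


Step 1: Enumerate the 15 unordered pairs (i,j) with i<j and classify each by sign(x_j-x_i) * sign(y_j-y_i).
  (1,2):dx=+5,dy=+6->C; (1,3):dx=+2,dy=+4->C; (1,4):dx=+4,dy=+2->C; (1,5):dx=-1,dy=-2->C
  (1,6):dx=+6,dy=+8->C; (2,3):dx=-3,dy=-2->C; (2,4):dx=-1,dy=-4->C; (2,5):dx=-6,dy=-8->C
  (2,6):dx=+1,dy=+2->C; (3,4):dx=+2,dy=-2->D; (3,5):dx=-3,dy=-6->C; (3,6):dx=+4,dy=+4->C
  (4,5):dx=-5,dy=-4->C; (4,6):dx=+2,dy=+6->C; (5,6):dx=+7,dy=+10->C
Step 2: C = 14, D = 1, total pairs = 15.
Step 3: tau = (C - D)/(n(n-1)/2) = (14 - 1)/15 = 0.866667.
Step 4: Exact two-sided p-value (enumerate n! = 720 permutations of y under H0): p = 0.016667.
Step 5: alpha = 0.05. reject H0.

tau_b = 0.8667 (C=14, D=1), p = 0.016667, reject H0.


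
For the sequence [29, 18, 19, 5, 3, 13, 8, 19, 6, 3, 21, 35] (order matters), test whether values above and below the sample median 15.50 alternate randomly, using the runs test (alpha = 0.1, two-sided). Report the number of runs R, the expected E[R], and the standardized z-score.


Step 1: Compute median = 15.50; label A = above, B = below.
Labels in order: AAABBBBABBAA  (n_A = 6, n_B = 6)
Step 2: Count runs R = 5.
Step 3: Under H0 (random ordering), E[R] = 2*n_A*n_B/(n_A+n_B) + 1 = 2*6*6/12 + 1 = 7.0000.
        Var[R] = 2*n_A*n_B*(2*n_A*n_B - n_A - n_B) / ((n_A+n_B)^2 * (n_A+n_B-1)) = 4320/1584 = 2.7273.
        SD[R] = 1.6514.
Step 4: Continuity-corrected z = (R + 0.5 - E[R]) / SD[R] = (5 + 0.5 - 7.0000) / 1.6514 = -0.9083.
Step 5: Two-sided p-value via normal approximation = 2*(1 - Phi(|z|)) = 0.363722.
Step 6: alpha = 0.1. fail to reject H0.

R = 5, z = -0.9083, p = 0.363722, fail to reject H0.


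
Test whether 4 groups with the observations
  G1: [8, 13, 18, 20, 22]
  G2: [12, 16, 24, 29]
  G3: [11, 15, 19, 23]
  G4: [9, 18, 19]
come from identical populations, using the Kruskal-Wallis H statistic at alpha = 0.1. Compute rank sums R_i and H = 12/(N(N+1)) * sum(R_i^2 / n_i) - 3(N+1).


Step 1: Combine all N = 16 observations and assign midranks.
sorted (value, group, rank): (8,G1,1), (9,G4,2), (11,G3,3), (12,G2,4), (13,G1,5), (15,G3,6), (16,G2,7), (18,G1,8.5), (18,G4,8.5), (19,G3,10.5), (19,G4,10.5), (20,G1,12), (22,G1,13), (23,G3,14), (24,G2,15), (29,G2,16)
Step 2: Sum ranks within each group.
R_1 = 39.5 (n_1 = 5)
R_2 = 42 (n_2 = 4)
R_3 = 33.5 (n_3 = 4)
R_4 = 21 (n_4 = 3)
Step 3: H = 12/(N(N+1)) * sum(R_i^2/n_i) - 3(N+1)
     = 12/(16*17) * (39.5^2/5 + 42^2/4 + 33.5^2/4 + 21^2/3) - 3*17
     = 0.044118 * 1180.61 - 51
     = 1.085846.
Step 4: Ties present; correction factor C = 1 - 12/(16^3 - 16) = 0.997059. Corrected H = 1.085846 / 0.997059 = 1.089049.
Step 5: Under H0, H ~ chi^2(3); p-value = 0.779718.
Step 6: alpha = 0.1. fail to reject H0.

H = 1.0890, df = 3, p = 0.779718, fail to reject H0.


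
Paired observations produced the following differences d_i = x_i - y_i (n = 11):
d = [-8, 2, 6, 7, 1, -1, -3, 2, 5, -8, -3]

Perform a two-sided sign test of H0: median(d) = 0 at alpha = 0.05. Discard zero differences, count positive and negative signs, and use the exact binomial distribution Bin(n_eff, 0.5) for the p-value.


Step 1: Discard zero differences. Original n = 11; n_eff = number of nonzero differences = 11.
Nonzero differences (with sign): -8, +2, +6, +7, +1, -1, -3, +2, +5, -8, -3
Step 2: Count signs: positive = 6, negative = 5.
Step 3: Under H0: P(positive) = 0.5, so the number of positives S ~ Bin(11, 0.5).
Step 4: Two-sided exact p-value = sum of Bin(11,0.5) probabilities at or below the observed probability = 1.000000.
Step 5: alpha = 0.05. fail to reject H0.

n_eff = 11, pos = 6, neg = 5, p = 1.000000, fail to reject H0.


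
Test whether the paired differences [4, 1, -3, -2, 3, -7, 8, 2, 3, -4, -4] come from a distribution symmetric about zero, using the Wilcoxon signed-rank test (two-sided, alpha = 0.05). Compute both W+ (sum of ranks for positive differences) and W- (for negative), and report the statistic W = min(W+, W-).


Step 1: Drop any zero differences (none here) and take |d_i|.
|d| = [4, 1, 3, 2, 3, 7, 8, 2, 3, 4, 4]
Step 2: Midrank |d_i| (ties get averaged ranks).
ranks: |4|->8, |1|->1, |3|->5, |2|->2.5, |3|->5, |7|->10, |8|->11, |2|->2.5, |3|->5, |4|->8, |4|->8
Step 3: Attach original signs; sum ranks with positive sign and with negative sign.
W+ = 8 + 1 + 5 + 11 + 2.5 + 5 = 32.5
W- = 5 + 2.5 + 10 + 8 + 8 = 33.5
(Check: W+ + W- = 66 should equal n(n+1)/2 = 66.)
Step 4: Test statistic W = min(W+, W-) = 32.5.
Step 5: Ties in |d|, so use the tie-corrected normal approximation.
        E[W] = n(n+1)/4 = 11*12/4 = 33.
        Tie groups: |d|=2 (t=2), |d|=3 (t=3), |d|=4 (t=3); sum(t^3 - t) = 54.
        Var[W] = n(n+1)(2n+1)/24 - sum(t^3-t)/48 = 3036/24 - 54/48 = 125.375.
        z = (W - E[W]) / sqrt(Var[W]) = (32.5 - 33) / 11.1971 = -0.0447.
        Two-sided p = 2*Phi(z) = 0.964383.
Step 6: alpha = 0.05. fail to reject H0.

W+ = 32.5, W- = 33.5, W = min = 32.5, p = 0.964383, fail to reject H0.


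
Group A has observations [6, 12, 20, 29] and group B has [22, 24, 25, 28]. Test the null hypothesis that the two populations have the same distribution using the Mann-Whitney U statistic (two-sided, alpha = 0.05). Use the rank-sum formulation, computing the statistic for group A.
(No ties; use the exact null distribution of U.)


Step 1: Combine and sort all 8 observations; assign midranks.
sorted (value, group): (6,X), (12,X), (20,X), (22,Y), (24,Y), (25,Y), (28,Y), (29,X)
ranks: 6->1, 12->2, 20->3, 22->4, 24->5, 25->6, 28->7, 29->8
Step 2: Rank sum for X: R1 = 1 + 2 + 3 + 8 = 14.
Step 3: U_X = R1 - n1(n1+1)/2 = 14 - 4*5/2 = 14 - 10 = 4.
       U_Y = n1*n2 - U_X = 16 - 4 = 12.
Step 4: No ties, so the exact null distribution of U (based on enumerating the C(8,4) = 70 equally likely rank assignments) gives the two-sided p-value.
Step 5: p-value = 0.342857; compare to alpha = 0.05. fail to reject H0.

U_X = 4, p = 0.342857, fail to reject H0 at alpha = 0.05.


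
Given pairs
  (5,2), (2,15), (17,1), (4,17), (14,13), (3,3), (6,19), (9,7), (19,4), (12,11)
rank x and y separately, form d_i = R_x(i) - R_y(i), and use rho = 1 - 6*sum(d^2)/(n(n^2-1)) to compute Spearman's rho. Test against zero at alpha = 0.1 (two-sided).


Step 1: Rank x and y separately (midranks; no ties here).
rank(x): 5->4, 2->1, 17->9, 4->3, 14->8, 3->2, 6->5, 9->6, 19->10, 12->7
rank(y): 2->2, 15->8, 1->1, 17->9, 13->7, 3->3, 19->10, 7->5, 4->4, 11->6
Step 2: d_i = R_x(i) - R_y(i); compute d_i^2.
  (4-2)^2=4, (1-8)^2=49, (9-1)^2=64, (3-9)^2=36, (8-7)^2=1, (2-3)^2=1, (5-10)^2=25, (6-5)^2=1, (10-4)^2=36, (7-6)^2=1
sum(d^2) = 218.
Step 3: rho = 1 - 6*218 / (10*(10^2 - 1)) = 1 - 1308/990 = -0.321212.
Step 4: Under H0, t = rho * sqrt((n-2)/(1-rho^2)) = -0.9594 ~ t(8).
Step 5: Two-sided p-value from the t-distribution with 8 df = 0.365468.
Step 6: alpha = 0.1. fail to reject H0.

rho = -0.3212, p = 0.365468, fail to reject H0 at alpha = 0.1.


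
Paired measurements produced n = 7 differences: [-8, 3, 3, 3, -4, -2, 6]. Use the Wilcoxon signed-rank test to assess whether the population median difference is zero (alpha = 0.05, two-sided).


Step 1: Drop any zero differences (none here) and take |d_i|.
|d| = [8, 3, 3, 3, 4, 2, 6]
Step 2: Midrank |d_i| (ties get averaged ranks).
ranks: |8|->7, |3|->3, |3|->3, |3|->3, |4|->5, |2|->1, |6|->6
Step 3: Attach original signs; sum ranks with positive sign and with negative sign.
W+ = 3 + 3 + 3 + 6 = 15
W- = 7 + 5 + 1 = 13
(Check: W+ + W- = 28 should equal n(n+1)/2 = 28.)
Step 4: Test statistic W = min(W+, W-) = 13.
Step 5: Ties in |d|, so use the tie-corrected normal approximation.
        E[W] = n(n+1)/4 = 7*8/4 = 14.
        Tie groups: |d|=3 (t=3); sum(t^3 - t) = 24.
        Var[W] = n(n+1)(2n+1)/24 - sum(t^3-t)/48 = 840/24 - 24/48 = 34.5.
        z = (W - E[W]) / sqrt(Var[W]) = (13 - 14) / 5.8737 = -0.1703.
        Two-sided p = 2*Phi(z) = 0.864813.
Step 6: alpha = 0.05. fail to reject H0.

W+ = 15, W- = 13, W = min = 13, p = 0.864813, fail to reject H0.


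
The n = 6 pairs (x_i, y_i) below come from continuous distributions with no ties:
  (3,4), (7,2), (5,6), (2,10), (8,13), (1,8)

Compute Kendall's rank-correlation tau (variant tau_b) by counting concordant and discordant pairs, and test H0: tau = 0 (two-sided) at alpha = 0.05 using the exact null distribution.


Step 1: Enumerate the 15 unordered pairs (i,j) with i<j and classify each by sign(x_j-x_i) * sign(y_j-y_i).
  (1,2):dx=+4,dy=-2->D; (1,3):dx=+2,dy=+2->C; (1,4):dx=-1,dy=+6->D; (1,5):dx=+5,dy=+9->C
  (1,6):dx=-2,dy=+4->D; (2,3):dx=-2,dy=+4->D; (2,4):dx=-5,dy=+8->D; (2,5):dx=+1,dy=+11->C
  (2,6):dx=-6,dy=+6->D; (3,4):dx=-3,dy=+4->D; (3,5):dx=+3,dy=+7->C; (3,6):dx=-4,dy=+2->D
  (4,5):dx=+6,dy=+3->C; (4,6):dx=-1,dy=-2->C; (5,6):dx=-7,dy=-5->C
Step 2: C = 7, D = 8, total pairs = 15.
Step 3: tau = (C - D)/(n(n-1)/2) = (7 - 8)/15 = -0.066667.
Step 4: Exact two-sided p-value (enumerate n! = 720 permutations of y under H0): p = 1.000000.
Step 5: alpha = 0.05. fail to reject H0.

tau_b = -0.0667 (C=7, D=8), p = 1.000000, fail to reject H0.


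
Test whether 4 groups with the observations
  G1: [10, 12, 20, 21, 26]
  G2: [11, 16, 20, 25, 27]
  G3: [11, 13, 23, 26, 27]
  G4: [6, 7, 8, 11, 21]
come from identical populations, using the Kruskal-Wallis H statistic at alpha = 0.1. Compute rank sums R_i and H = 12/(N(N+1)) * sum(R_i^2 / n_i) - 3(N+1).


Step 1: Combine all N = 20 observations and assign midranks.
sorted (value, group, rank): (6,G4,1), (7,G4,2), (8,G4,3), (10,G1,4), (11,G2,6), (11,G3,6), (11,G4,6), (12,G1,8), (13,G3,9), (16,G2,10), (20,G1,11.5), (20,G2,11.5), (21,G1,13.5), (21,G4,13.5), (23,G3,15), (25,G2,16), (26,G1,17.5), (26,G3,17.5), (27,G2,19.5), (27,G3,19.5)
Step 2: Sum ranks within each group.
R_1 = 54.5 (n_1 = 5)
R_2 = 63 (n_2 = 5)
R_3 = 67 (n_3 = 5)
R_4 = 25.5 (n_4 = 5)
Step 3: H = 12/(N(N+1)) * sum(R_i^2/n_i) - 3(N+1)
     = 12/(20*21) * (54.5^2/5 + 63^2/5 + 67^2/5 + 25.5^2/5) - 3*21
     = 0.028571 * 2415.7 - 63
     = 6.020000.
Step 4: Ties present; correction factor C = 1 - 48/(20^3 - 20) = 0.993985. Corrected H = 6.020000 / 0.993985 = 6.056430.
Step 5: Under H0, H ~ chi^2(3); p-value = 0.108897.
Step 6: alpha = 0.1. fail to reject H0.

H = 6.0564, df = 3, p = 0.108897, fail to reject H0.


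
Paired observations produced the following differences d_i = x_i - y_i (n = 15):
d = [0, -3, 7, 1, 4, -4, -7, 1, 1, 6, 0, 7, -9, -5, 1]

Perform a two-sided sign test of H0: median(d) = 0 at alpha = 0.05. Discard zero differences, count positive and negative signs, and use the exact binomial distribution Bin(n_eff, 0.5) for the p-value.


Step 1: Discard zero differences. Original n = 15; n_eff = number of nonzero differences = 13.
Nonzero differences (with sign): -3, +7, +1, +4, -4, -7, +1, +1, +6, +7, -9, -5, +1
Step 2: Count signs: positive = 8, negative = 5.
Step 3: Under H0: P(positive) = 0.5, so the number of positives S ~ Bin(13, 0.5).
Step 4: Two-sided exact p-value = sum of Bin(13,0.5) probabilities at or below the observed probability = 0.581055.
Step 5: alpha = 0.05. fail to reject H0.

n_eff = 13, pos = 8, neg = 5, p = 0.581055, fail to reject H0.


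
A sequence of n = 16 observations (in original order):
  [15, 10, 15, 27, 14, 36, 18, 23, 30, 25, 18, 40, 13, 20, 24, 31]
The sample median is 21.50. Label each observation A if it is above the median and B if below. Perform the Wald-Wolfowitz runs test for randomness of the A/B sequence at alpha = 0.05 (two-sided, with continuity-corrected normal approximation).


Step 1: Compute median = 21.50; label A = above, B = below.
Labels in order: BBBABABAAABABBAA  (n_A = 8, n_B = 8)
Step 2: Count runs R = 10.
Step 3: Under H0 (random ordering), E[R] = 2*n_A*n_B/(n_A+n_B) + 1 = 2*8*8/16 + 1 = 9.0000.
        Var[R] = 2*n_A*n_B*(2*n_A*n_B - n_A - n_B) / ((n_A+n_B)^2 * (n_A+n_B-1)) = 14336/3840 = 3.7333.
        SD[R] = 1.9322.
Step 4: Continuity-corrected z = (R - 0.5 - E[R]) / SD[R] = (10 - 0.5 - 9.0000) / 1.9322 = 0.2588.
Step 5: Two-sided p-value via normal approximation = 2*(1 - Phi(|z|)) = 0.795809.
Step 6: alpha = 0.05. fail to reject H0.

R = 10, z = 0.2588, p = 0.795809, fail to reject H0.


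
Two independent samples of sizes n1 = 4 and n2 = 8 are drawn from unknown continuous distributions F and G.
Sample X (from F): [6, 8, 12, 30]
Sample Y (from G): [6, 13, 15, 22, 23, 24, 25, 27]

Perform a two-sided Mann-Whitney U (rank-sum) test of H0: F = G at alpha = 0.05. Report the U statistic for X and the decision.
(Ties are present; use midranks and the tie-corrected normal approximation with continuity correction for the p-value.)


Step 1: Combine and sort all 12 observations; assign midranks.
sorted (value, group): (6,X), (6,Y), (8,X), (12,X), (13,Y), (15,Y), (22,Y), (23,Y), (24,Y), (25,Y), (27,Y), (30,X)
ranks: 6->1.5, 6->1.5, 8->3, 12->4, 13->5, 15->6, 22->7, 23->8, 24->9, 25->10, 27->11, 30->12
Step 2: Rank sum for X: R1 = 1.5 + 3 + 4 + 12 = 20.5.
Step 3: U_X = R1 - n1(n1+1)/2 = 20.5 - 4*5/2 = 20.5 - 10 = 10.5.
       U_Y = n1*n2 - U_X = 32 - 10.5 = 21.5.
Step 4: Ties are present, so use the tie-corrected normal approximation (with continuity correction) for the p-value.
Step 5: p-value = 0.394938; compare to alpha = 0.05. fail to reject H0.

U_X = 10.5, p = 0.394938, fail to reject H0 at alpha = 0.05.


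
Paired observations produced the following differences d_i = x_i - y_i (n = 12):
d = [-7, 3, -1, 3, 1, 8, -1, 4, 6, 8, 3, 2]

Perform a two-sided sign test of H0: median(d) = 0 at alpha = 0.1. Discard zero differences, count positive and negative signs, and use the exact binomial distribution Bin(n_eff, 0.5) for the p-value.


Step 1: Discard zero differences. Original n = 12; n_eff = number of nonzero differences = 12.
Nonzero differences (with sign): -7, +3, -1, +3, +1, +8, -1, +4, +6, +8, +3, +2
Step 2: Count signs: positive = 9, negative = 3.
Step 3: Under H0: P(positive) = 0.5, so the number of positives S ~ Bin(12, 0.5).
Step 4: Two-sided exact p-value = sum of Bin(12,0.5) probabilities at or below the observed probability = 0.145996.
Step 5: alpha = 0.1. fail to reject H0.

n_eff = 12, pos = 9, neg = 3, p = 0.145996, fail to reject H0.


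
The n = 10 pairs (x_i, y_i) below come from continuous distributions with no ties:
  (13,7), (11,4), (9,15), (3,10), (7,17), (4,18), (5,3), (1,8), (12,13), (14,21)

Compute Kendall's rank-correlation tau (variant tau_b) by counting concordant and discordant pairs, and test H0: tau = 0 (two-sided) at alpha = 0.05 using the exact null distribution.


Step 1: Enumerate the 45 unordered pairs (i,j) with i<j and classify each by sign(x_j-x_i) * sign(y_j-y_i).
  (1,2):dx=-2,dy=-3->C; (1,3):dx=-4,dy=+8->D; (1,4):dx=-10,dy=+3->D; (1,5):dx=-6,dy=+10->D
  (1,6):dx=-9,dy=+11->D; (1,7):dx=-8,dy=-4->C; (1,8):dx=-12,dy=+1->D; (1,9):dx=-1,dy=+6->D
  (1,10):dx=+1,dy=+14->C; (2,3):dx=-2,dy=+11->D; (2,4):dx=-8,dy=+6->D; (2,5):dx=-4,dy=+13->D
  (2,6):dx=-7,dy=+14->D; (2,7):dx=-6,dy=-1->C; (2,8):dx=-10,dy=+4->D; (2,9):dx=+1,dy=+9->C
  (2,10):dx=+3,dy=+17->C; (3,4):dx=-6,dy=-5->C; (3,5):dx=-2,dy=+2->D; (3,6):dx=-5,dy=+3->D
  (3,7):dx=-4,dy=-12->C; (3,8):dx=-8,dy=-7->C; (3,9):dx=+3,dy=-2->D; (3,10):dx=+5,dy=+6->C
  (4,5):dx=+4,dy=+7->C; (4,6):dx=+1,dy=+8->C; (4,7):dx=+2,dy=-7->D; (4,8):dx=-2,dy=-2->C
  (4,9):dx=+9,dy=+3->C; (4,10):dx=+11,dy=+11->C; (5,6):dx=-3,dy=+1->D; (5,7):dx=-2,dy=-14->C
  (5,8):dx=-6,dy=-9->C; (5,9):dx=+5,dy=-4->D; (5,10):dx=+7,dy=+4->C; (6,7):dx=+1,dy=-15->D
  (6,8):dx=-3,dy=-10->C; (6,9):dx=+8,dy=-5->D; (6,10):dx=+10,dy=+3->C; (7,8):dx=-4,dy=+5->D
  (7,9):dx=+7,dy=+10->C; (7,10):dx=+9,dy=+18->C; (8,9):dx=+11,dy=+5->C; (8,10):dx=+13,dy=+13->C
  (9,10):dx=+2,dy=+8->C
Step 2: C = 25, D = 20, total pairs = 45.
Step 3: tau = (C - D)/(n(n-1)/2) = (25 - 20)/45 = 0.111111.
Step 4: Exact two-sided p-value (enumerate n! = 3628800 permutations of y under H0): p = 0.727490.
Step 5: alpha = 0.05. fail to reject H0.

tau_b = 0.1111 (C=25, D=20), p = 0.727490, fail to reject H0.


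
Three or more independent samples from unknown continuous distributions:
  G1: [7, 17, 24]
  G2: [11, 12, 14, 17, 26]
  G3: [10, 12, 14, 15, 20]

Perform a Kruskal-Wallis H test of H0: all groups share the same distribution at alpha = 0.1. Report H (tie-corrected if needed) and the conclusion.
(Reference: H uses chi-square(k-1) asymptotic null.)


Step 1: Combine all N = 13 observations and assign midranks.
sorted (value, group, rank): (7,G1,1), (10,G3,2), (11,G2,3), (12,G2,4.5), (12,G3,4.5), (14,G2,6.5), (14,G3,6.5), (15,G3,8), (17,G1,9.5), (17,G2,9.5), (20,G3,11), (24,G1,12), (26,G2,13)
Step 2: Sum ranks within each group.
R_1 = 22.5 (n_1 = 3)
R_2 = 36.5 (n_2 = 5)
R_3 = 32 (n_3 = 5)
Step 3: H = 12/(N(N+1)) * sum(R_i^2/n_i) - 3(N+1)
     = 12/(13*14) * (22.5^2/3 + 36.5^2/5 + 32^2/5) - 3*14
     = 0.065934 * 640 - 42
     = 0.197802.
Step 4: Ties present; correction factor C = 1 - 18/(13^3 - 13) = 0.991758. Corrected H = 0.197802 / 0.991758 = 0.199446.
Step 5: Under H0, H ~ chi^2(2); p-value = 0.905088.
Step 6: alpha = 0.1. fail to reject H0.

H = 0.1994, df = 2, p = 0.905088, fail to reject H0.


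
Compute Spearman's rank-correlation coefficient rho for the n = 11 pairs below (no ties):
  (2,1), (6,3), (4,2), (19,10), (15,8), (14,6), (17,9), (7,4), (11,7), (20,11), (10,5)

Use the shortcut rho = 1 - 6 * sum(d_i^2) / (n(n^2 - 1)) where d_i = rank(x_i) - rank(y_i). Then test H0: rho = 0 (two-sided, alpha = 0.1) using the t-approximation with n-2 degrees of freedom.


Step 1: Rank x and y separately (midranks; no ties here).
rank(x): 2->1, 6->3, 4->2, 19->10, 15->8, 14->7, 17->9, 7->4, 11->6, 20->11, 10->5
rank(y): 1->1, 3->3, 2->2, 10->10, 8->8, 6->6, 9->9, 4->4, 7->7, 11->11, 5->5
Step 2: d_i = R_x(i) - R_y(i); compute d_i^2.
  (1-1)^2=0, (3-3)^2=0, (2-2)^2=0, (10-10)^2=0, (8-8)^2=0, (7-6)^2=1, (9-9)^2=0, (4-4)^2=0, (6-7)^2=1, (11-11)^2=0, (5-5)^2=0
sum(d^2) = 2.
Step 3: rho = 1 - 6*2 / (11*(11^2 - 1)) = 1 - 12/1320 = 0.990909.
Step 4: Under H0, t = rho * sqrt((n-2)/(1-rho^2)) = 22.0966 ~ t(9).
Step 5: Two-sided p-value from the t-distribution with 9 df = 0.000000.
Step 6: alpha = 0.1. reject H0.

rho = 0.9909, p = 0.000000, reject H0 at alpha = 0.1.


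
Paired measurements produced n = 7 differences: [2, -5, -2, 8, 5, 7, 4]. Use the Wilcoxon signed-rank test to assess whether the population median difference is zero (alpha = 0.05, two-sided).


Step 1: Drop any zero differences (none here) and take |d_i|.
|d| = [2, 5, 2, 8, 5, 7, 4]
Step 2: Midrank |d_i| (ties get averaged ranks).
ranks: |2|->1.5, |5|->4.5, |2|->1.5, |8|->7, |5|->4.5, |7|->6, |4|->3
Step 3: Attach original signs; sum ranks with positive sign and with negative sign.
W+ = 1.5 + 7 + 4.5 + 6 + 3 = 22
W- = 4.5 + 1.5 = 6
(Check: W+ + W- = 28 should equal n(n+1)/2 = 28.)
Step 4: Test statistic W = min(W+, W-) = 6.
Step 5: Ties in |d|, so use the tie-corrected normal approximation.
        E[W] = n(n+1)/4 = 7*8/4 = 14.
        Tie groups: |d|=2 (t=2), |d|=5 (t=2); sum(t^3 - t) = 12.
        Var[W] = n(n+1)(2n+1)/24 - sum(t^3-t)/48 = 840/24 - 12/48 = 34.75.
        z = (W - E[W]) / sqrt(Var[W]) = (6 - 14) / 5.8949 = -1.3571.
        Two-sided p = 2*Phi(z) = 0.174749.
Step 6: alpha = 0.05. fail to reject H0.

W+ = 22, W- = 6, W = min = 6, p = 0.174749, fail to reject H0.


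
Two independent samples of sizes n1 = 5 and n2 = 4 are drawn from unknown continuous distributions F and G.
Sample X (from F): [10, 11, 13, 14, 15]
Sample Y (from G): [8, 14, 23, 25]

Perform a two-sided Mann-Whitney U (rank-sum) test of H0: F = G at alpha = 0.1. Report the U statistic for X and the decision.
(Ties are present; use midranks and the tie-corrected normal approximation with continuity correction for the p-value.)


Step 1: Combine and sort all 9 observations; assign midranks.
sorted (value, group): (8,Y), (10,X), (11,X), (13,X), (14,X), (14,Y), (15,X), (23,Y), (25,Y)
ranks: 8->1, 10->2, 11->3, 13->4, 14->5.5, 14->5.5, 15->7, 23->8, 25->9
Step 2: Rank sum for X: R1 = 2 + 3 + 4 + 5.5 + 7 = 21.5.
Step 3: U_X = R1 - n1(n1+1)/2 = 21.5 - 5*6/2 = 21.5 - 15 = 6.5.
       U_Y = n1*n2 - U_X = 20 - 6.5 = 13.5.
Step 4: Ties are present, so use the tie-corrected normal approximation (with continuity correction) for the p-value.
Step 5: p-value = 0.460558; compare to alpha = 0.1. fail to reject H0.

U_X = 6.5, p = 0.460558, fail to reject H0 at alpha = 0.1.


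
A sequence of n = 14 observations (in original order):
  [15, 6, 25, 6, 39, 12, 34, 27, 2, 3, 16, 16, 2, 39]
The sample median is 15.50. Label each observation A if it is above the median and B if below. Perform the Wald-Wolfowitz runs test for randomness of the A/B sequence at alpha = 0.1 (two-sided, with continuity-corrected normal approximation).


Step 1: Compute median = 15.50; label A = above, B = below.
Labels in order: BBABABAABBAABA  (n_A = 7, n_B = 7)
Step 2: Count runs R = 10.
Step 3: Under H0 (random ordering), E[R] = 2*n_A*n_B/(n_A+n_B) + 1 = 2*7*7/14 + 1 = 8.0000.
        Var[R] = 2*n_A*n_B*(2*n_A*n_B - n_A - n_B) / ((n_A+n_B)^2 * (n_A+n_B-1)) = 8232/2548 = 3.2308.
        SD[R] = 1.7974.
Step 4: Continuity-corrected z = (R - 0.5 - E[R]) / SD[R] = (10 - 0.5 - 8.0000) / 1.7974 = 0.8345.
Step 5: Two-sided p-value via normal approximation = 2*(1 - Phi(|z|)) = 0.403986.
Step 6: alpha = 0.1. fail to reject H0.

R = 10, z = 0.8345, p = 0.403986, fail to reject H0.


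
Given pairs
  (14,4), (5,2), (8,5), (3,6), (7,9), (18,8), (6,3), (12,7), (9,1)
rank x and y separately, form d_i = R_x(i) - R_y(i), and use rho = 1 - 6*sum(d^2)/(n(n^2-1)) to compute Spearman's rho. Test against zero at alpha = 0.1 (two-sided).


Step 1: Rank x and y separately (midranks; no ties here).
rank(x): 14->8, 5->2, 8->5, 3->1, 7->4, 18->9, 6->3, 12->7, 9->6
rank(y): 4->4, 2->2, 5->5, 6->6, 9->9, 8->8, 3->3, 7->7, 1->1
Step 2: d_i = R_x(i) - R_y(i); compute d_i^2.
  (8-4)^2=16, (2-2)^2=0, (5-5)^2=0, (1-6)^2=25, (4-9)^2=25, (9-8)^2=1, (3-3)^2=0, (7-7)^2=0, (6-1)^2=25
sum(d^2) = 92.
Step 3: rho = 1 - 6*92 / (9*(9^2 - 1)) = 1 - 552/720 = 0.233333.
Step 4: Under H0, t = rho * sqrt((n-2)/(1-rho^2)) = 0.6349 ~ t(7).
Step 5: Two-sided p-value from the t-distribution with 7 df = 0.545699.
Step 6: alpha = 0.1. fail to reject H0.

rho = 0.2333, p = 0.545699, fail to reject H0 at alpha = 0.1.


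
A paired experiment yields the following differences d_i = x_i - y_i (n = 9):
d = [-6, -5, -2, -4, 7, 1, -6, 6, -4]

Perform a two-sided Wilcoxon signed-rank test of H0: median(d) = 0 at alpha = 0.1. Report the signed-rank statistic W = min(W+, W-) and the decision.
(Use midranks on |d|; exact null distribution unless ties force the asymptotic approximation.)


Step 1: Drop any zero differences (none here) and take |d_i|.
|d| = [6, 5, 2, 4, 7, 1, 6, 6, 4]
Step 2: Midrank |d_i| (ties get averaged ranks).
ranks: |6|->7, |5|->5, |2|->2, |4|->3.5, |7|->9, |1|->1, |6|->7, |6|->7, |4|->3.5
Step 3: Attach original signs; sum ranks with positive sign and with negative sign.
W+ = 9 + 1 + 7 = 17
W- = 7 + 5 + 2 + 3.5 + 7 + 3.5 = 28
(Check: W+ + W- = 45 should equal n(n+1)/2 = 45.)
Step 4: Test statistic W = min(W+, W-) = 17.
Step 5: Ties in |d|, so use the tie-corrected normal approximation.
        E[W] = n(n+1)/4 = 9*10/4 = 22.5.
        Tie groups: |d|=4 (t=2), |d|=6 (t=3); sum(t^3 - t) = 30.
        Var[W] = n(n+1)(2n+1)/24 - sum(t^3-t)/48 = 1710/24 - 30/48 = 70.625.
        z = (W - E[W]) / sqrt(Var[W]) = (17 - 22.5) / 8.4039 = -0.6545.
        Two-sided p = 2*Phi(z) = 0.512815.
Step 6: alpha = 0.1. fail to reject H0.

W+ = 17, W- = 28, W = min = 17, p = 0.512815, fail to reject H0.


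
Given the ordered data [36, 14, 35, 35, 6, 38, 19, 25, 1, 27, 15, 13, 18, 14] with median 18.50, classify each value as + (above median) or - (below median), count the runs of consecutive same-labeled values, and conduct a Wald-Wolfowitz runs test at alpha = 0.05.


Step 1: Compute median = 18.50; label A = above, B = below.
Labels in order: ABAABAAABABBBB  (n_A = 7, n_B = 7)
Step 2: Count runs R = 8.
Step 3: Under H0 (random ordering), E[R] = 2*n_A*n_B/(n_A+n_B) + 1 = 2*7*7/14 + 1 = 8.0000.
        Var[R] = 2*n_A*n_B*(2*n_A*n_B - n_A - n_B) / ((n_A+n_B)^2 * (n_A+n_B-1)) = 8232/2548 = 3.2308.
        SD[R] = 1.7974.
Step 4: R = E[R], so z = 0 with no continuity correction.
Step 5: Two-sided p-value via normal approximation = 2*(1 - Phi(|z|)) = 1.000000.
Step 6: alpha = 0.05. fail to reject H0.

R = 8, z = 0.0000, p = 1.000000, fail to reject H0.


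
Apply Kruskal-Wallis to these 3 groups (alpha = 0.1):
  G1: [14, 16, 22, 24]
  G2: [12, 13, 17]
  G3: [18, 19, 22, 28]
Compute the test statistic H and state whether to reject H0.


Step 1: Combine all N = 11 observations and assign midranks.
sorted (value, group, rank): (12,G2,1), (13,G2,2), (14,G1,3), (16,G1,4), (17,G2,5), (18,G3,6), (19,G3,7), (22,G1,8.5), (22,G3,8.5), (24,G1,10), (28,G3,11)
Step 2: Sum ranks within each group.
R_1 = 25.5 (n_1 = 4)
R_2 = 8 (n_2 = 3)
R_3 = 32.5 (n_3 = 4)
Step 3: H = 12/(N(N+1)) * sum(R_i^2/n_i) - 3(N+1)
     = 12/(11*12) * (25.5^2/4 + 8^2/3 + 32.5^2/4) - 3*12
     = 0.090909 * 447.958 - 36
     = 4.723485.
Step 4: Ties present; correction factor C = 1 - 6/(11^3 - 11) = 0.995455. Corrected H = 4.723485 / 0.995455 = 4.745053.
Step 5: Under H0, H ~ chi^2(2); p-value = 0.093245.
Step 6: alpha = 0.1. reject H0.

H = 4.7451, df = 2, p = 0.093245, reject H0.


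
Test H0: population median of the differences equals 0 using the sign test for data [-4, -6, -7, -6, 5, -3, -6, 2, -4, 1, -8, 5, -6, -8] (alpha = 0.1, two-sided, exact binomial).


Step 1: Discard zero differences. Original n = 14; n_eff = number of nonzero differences = 14.
Nonzero differences (with sign): -4, -6, -7, -6, +5, -3, -6, +2, -4, +1, -8, +5, -6, -8
Step 2: Count signs: positive = 4, negative = 10.
Step 3: Under H0: P(positive) = 0.5, so the number of positives S ~ Bin(14, 0.5).
Step 4: Two-sided exact p-value = sum of Bin(14,0.5) probabilities at or below the observed probability = 0.179565.
Step 5: alpha = 0.1. fail to reject H0.

n_eff = 14, pos = 4, neg = 10, p = 0.179565, fail to reject H0.


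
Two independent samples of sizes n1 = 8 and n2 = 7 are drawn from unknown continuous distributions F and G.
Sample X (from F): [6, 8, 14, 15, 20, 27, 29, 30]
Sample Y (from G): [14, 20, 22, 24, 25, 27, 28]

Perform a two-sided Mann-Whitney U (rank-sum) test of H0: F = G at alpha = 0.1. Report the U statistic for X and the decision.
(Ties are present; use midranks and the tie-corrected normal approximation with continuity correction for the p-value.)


Step 1: Combine and sort all 15 observations; assign midranks.
sorted (value, group): (6,X), (8,X), (14,X), (14,Y), (15,X), (20,X), (20,Y), (22,Y), (24,Y), (25,Y), (27,X), (27,Y), (28,Y), (29,X), (30,X)
ranks: 6->1, 8->2, 14->3.5, 14->3.5, 15->5, 20->6.5, 20->6.5, 22->8, 24->9, 25->10, 27->11.5, 27->11.5, 28->13, 29->14, 30->15
Step 2: Rank sum for X: R1 = 1 + 2 + 3.5 + 5 + 6.5 + 11.5 + 14 + 15 = 58.5.
Step 3: U_X = R1 - n1(n1+1)/2 = 58.5 - 8*9/2 = 58.5 - 36 = 22.5.
       U_Y = n1*n2 - U_X = 56 - 22.5 = 33.5.
Step 4: Ties are present, so use the tie-corrected normal approximation (with continuity correction) for the p-value.
Step 5: p-value = 0.561784; compare to alpha = 0.1. fail to reject H0.

U_X = 22.5, p = 0.561784, fail to reject H0 at alpha = 0.1.


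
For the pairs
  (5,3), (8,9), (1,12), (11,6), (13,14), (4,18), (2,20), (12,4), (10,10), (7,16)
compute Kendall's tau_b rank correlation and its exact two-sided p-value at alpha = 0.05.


Step 1: Enumerate the 45 unordered pairs (i,j) with i<j and classify each by sign(x_j-x_i) * sign(y_j-y_i).
  (1,2):dx=+3,dy=+6->C; (1,3):dx=-4,dy=+9->D; (1,4):dx=+6,dy=+3->C; (1,5):dx=+8,dy=+11->C
  (1,6):dx=-1,dy=+15->D; (1,7):dx=-3,dy=+17->D; (1,8):dx=+7,dy=+1->C; (1,9):dx=+5,dy=+7->C
  (1,10):dx=+2,dy=+13->C; (2,3):dx=-7,dy=+3->D; (2,4):dx=+3,dy=-3->D; (2,5):dx=+5,dy=+5->C
  (2,6):dx=-4,dy=+9->D; (2,7):dx=-6,dy=+11->D; (2,8):dx=+4,dy=-5->D; (2,9):dx=+2,dy=+1->C
  (2,10):dx=-1,dy=+7->D; (3,4):dx=+10,dy=-6->D; (3,5):dx=+12,dy=+2->C; (3,6):dx=+3,dy=+6->C
  (3,7):dx=+1,dy=+8->C; (3,8):dx=+11,dy=-8->D; (3,9):dx=+9,dy=-2->D; (3,10):dx=+6,dy=+4->C
  (4,5):dx=+2,dy=+8->C; (4,6):dx=-7,dy=+12->D; (4,7):dx=-9,dy=+14->D; (4,8):dx=+1,dy=-2->D
  (4,9):dx=-1,dy=+4->D; (4,10):dx=-4,dy=+10->D; (5,6):dx=-9,dy=+4->D; (5,7):dx=-11,dy=+6->D
  (5,8):dx=-1,dy=-10->C; (5,9):dx=-3,dy=-4->C; (5,10):dx=-6,dy=+2->D; (6,7):dx=-2,dy=+2->D
  (6,8):dx=+8,dy=-14->D; (6,9):dx=+6,dy=-8->D; (6,10):dx=+3,dy=-2->D; (7,8):dx=+10,dy=-16->D
  (7,9):dx=+8,dy=-10->D; (7,10):dx=+5,dy=-4->D; (8,9):dx=-2,dy=+6->D; (8,10):dx=-5,dy=+12->D
  (9,10):dx=-3,dy=+6->D
Step 2: C = 15, D = 30, total pairs = 45.
Step 3: tau = (C - D)/(n(n-1)/2) = (15 - 30)/45 = -0.333333.
Step 4: Exact two-sided p-value (enumerate n! = 3628800 permutations of y under H0): p = 0.216373.
Step 5: alpha = 0.05. fail to reject H0.

tau_b = -0.3333 (C=15, D=30), p = 0.216373, fail to reject H0.


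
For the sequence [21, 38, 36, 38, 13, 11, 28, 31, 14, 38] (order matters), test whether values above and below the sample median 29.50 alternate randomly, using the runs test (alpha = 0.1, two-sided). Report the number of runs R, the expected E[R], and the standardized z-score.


Step 1: Compute median = 29.50; label A = above, B = below.
Labels in order: BAAABBBABA  (n_A = 5, n_B = 5)
Step 2: Count runs R = 6.
Step 3: Under H0 (random ordering), E[R] = 2*n_A*n_B/(n_A+n_B) + 1 = 2*5*5/10 + 1 = 6.0000.
        Var[R] = 2*n_A*n_B*(2*n_A*n_B - n_A - n_B) / ((n_A+n_B)^2 * (n_A+n_B-1)) = 2000/900 = 2.2222.
        SD[R] = 1.4907.
Step 4: R = E[R], so z = 0 with no continuity correction.
Step 5: Two-sided p-value via normal approximation = 2*(1 - Phi(|z|)) = 1.000000.
Step 6: alpha = 0.1. fail to reject H0.

R = 6, z = 0.0000, p = 1.000000, fail to reject H0.


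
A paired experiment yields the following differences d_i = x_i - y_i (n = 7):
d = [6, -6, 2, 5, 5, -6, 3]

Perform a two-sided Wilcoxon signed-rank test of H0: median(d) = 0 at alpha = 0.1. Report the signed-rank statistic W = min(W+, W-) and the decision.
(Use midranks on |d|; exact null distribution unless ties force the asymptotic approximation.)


Step 1: Drop any zero differences (none here) and take |d_i|.
|d| = [6, 6, 2, 5, 5, 6, 3]
Step 2: Midrank |d_i| (ties get averaged ranks).
ranks: |6|->6, |6|->6, |2|->1, |5|->3.5, |5|->3.5, |6|->6, |3|->2
Step 3: Attach original signs; sum ranks with positive sign and with negative sign.
W+ = 6 + 1 + 3.5 + 3.5 + 2 = 16
W- = 6 + 6 = 12
(Check: W+ + W- = 28 should equal n(n+1)/2 = 28.)
Step 4: Test statistic W = min(W+, W-) = 12.
Step 5: Ties in |d|, so use the tie-corrected normal approximation.
        E[W] = n(n+1)/4 = 7*8/4 = 14.
        Tie groups: |d|=5 (t=2), |d|=6 (t=3); sum(t^3 - t) = 30.
        Var[W] = n(n+1)(2n+1)/24 - sum(t^3-t)/48 = 840/24 - 30/48 = 34.375.
        z = (W - E[W]) / sqrt(Var[W]) = (12 - 14) / 5.8630 = -0.3411.
        Two-sided p = 2*Phi(z) = 0.733012.
Step 6: alpha = 0.1. fail to reject H0.

W+ = 16, W- = 12, W = min = 12, p = 0.733012, fail to reject H0.


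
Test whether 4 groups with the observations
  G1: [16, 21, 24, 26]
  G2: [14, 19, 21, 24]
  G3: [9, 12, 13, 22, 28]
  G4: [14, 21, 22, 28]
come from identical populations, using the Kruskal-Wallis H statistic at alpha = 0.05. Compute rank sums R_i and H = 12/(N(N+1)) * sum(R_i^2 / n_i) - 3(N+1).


Step 1: Combine all N = 17 observations and assign midranks.
sorted (value, group, rank): (9,G3,1), (12,G3,2), (13,G3,3), (14,G2,4.5), (14,G4,4.5), (16,G1,6), (19,G2,7), (21,G1,9), (21,G2,9), (21,G4,9), (22,G3,11.5), (22,G4,11.5), (24,G1,13.5), (24,G2,13.5), (26,G1,15), (28,G3,16.5), (28,G4,16.5)
Step 2: Sum ranks within each group.
R_1 = 43.5 (n_1 = 4)
R_2 = 34 (n_2 = 4)
R_3 = 34 (n_3 = 5)
R_4 = 41.5 (n_4 = 4)
Step 3: H = 12/(N(N+1)) * sum(R_i^2/n_i) - 3(N+1)
     = 12/(17*18) * (43.5^2/4 + 34^2/4 + 34^2/5 + 41.5^2/4) - 3*18
     = 0.039216 * 1423.83 - 54
     = 1.836275.
Step 4: Ties present; correction factor C = 1 - 48/(17^3 - 17) = 0.990196. Corrected H = 1.836275 / 0.990196 = 1.854455.
Step 5: Under H0, H ~ chi^2(3); p-value = 0.603157.
Step 6: alpha = 0.05. fail to reject H0.

H = 1.8545, df = 3, p = 0.603157, fail to reject H0.


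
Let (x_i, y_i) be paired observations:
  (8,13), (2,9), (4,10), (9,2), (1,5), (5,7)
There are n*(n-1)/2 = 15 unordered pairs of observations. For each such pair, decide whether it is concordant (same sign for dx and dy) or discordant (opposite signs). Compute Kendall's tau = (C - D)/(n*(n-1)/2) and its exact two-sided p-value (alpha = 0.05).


Step 1: Enumerate the 15 unordered pairs (i,j) with i<j and classify each by sign(x_j-x_i) * sign(y_j-y_i).
  (1,2):dx=-6,dy=-4->C; (1,3):dx=-4,dy=-3->C; (1,4):dx=+1,dy=-11->D; (1,5):dx=-7,dy=-8->C
  (1,6):dx=-3,dy=-6->C; (2,3):dx=+2,dy=+1->C; (2,4):dx=+7,dy=-7->D; (2,5):dx=-1,dy=-4->C
  (2,6):dx=+3,dy=-2->D; (3,4):dx=+5,dy=-8->D; (3,5):dx=-3,dy=-5->C; (3,6):dx=+1,dy=-3->D
  (4,5):dx=-8,dy=+3->D; (4,6):dx=-4,dy=+5->D; (5,6):dx=+4,dy=+2->C
Step 2: C = 8, D = 7, total pairs = 15.
Step 3: tau = (C - D)/(n(n-1)/2) = (8 - 7)/15 = 0.066667.
Step 4: Exact two-sided p-value (enumerate n! = 720 permutations of y under H0): p = 1.000000.
Step 5: alpha = 0.05. fail to reject H0.

tau_b = 0.0667 (C=8, D=7), p = 1.000000, fail to reject H0.


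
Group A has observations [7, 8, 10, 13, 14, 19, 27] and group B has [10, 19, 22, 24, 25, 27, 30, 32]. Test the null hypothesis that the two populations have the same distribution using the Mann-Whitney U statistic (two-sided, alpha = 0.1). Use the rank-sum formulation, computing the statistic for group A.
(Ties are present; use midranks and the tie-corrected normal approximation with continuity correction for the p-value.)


Step 1: Combine and sort all 15 observations; assign midranks.
sorted (value, group): (7,X), (8,X), (10,X), (10,Y), (13,X), (14,X), (19,X), (19,Y), (22,Y), (24,Y), (25,Y), (27,X), (27,Y), (30,Y), (32,Y)
ranks: 7->1, 8->2, 10->3.5, 10->3.5, 13->5, 14->6, 19->7.5, 19->7.5, 22->9, 24->10, 25->11, 27->12.5, 27->12.5, 30->14, 32->15
Step 2: Rank sum for X: R1 = 1 + 2 + 3.5 + 5 + 6 + 7.5 + 12.5 = 37.5.
Step 3: U_X = R1 - n1(n1+1)/2 = 37.5 - 7*8/2 = 37.5 - 28 = 9.5.
       U_Y = n1*n2 - U_X = 56 - 9.5 = 46.5.
Step 4: Ties are present, so use the tie-corrected normal approximation (with continuity correction) for the p-value.
Step 5: p-value = 0.036735; compare to alpha = 0.1. reject H0.

U_X = 9.5, p = 0.036735, reject H0 at alpha = 0.1.


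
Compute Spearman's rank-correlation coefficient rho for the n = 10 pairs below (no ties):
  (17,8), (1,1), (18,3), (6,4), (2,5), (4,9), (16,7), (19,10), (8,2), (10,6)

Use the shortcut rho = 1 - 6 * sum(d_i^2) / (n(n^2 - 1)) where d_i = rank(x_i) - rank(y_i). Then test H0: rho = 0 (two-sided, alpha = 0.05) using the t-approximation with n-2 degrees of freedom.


Step 1: Rank x and y separately (midranks; no ties here).
rank(x): 17->8, 1->1, 18->9, 6->4, 2->2, 4->3, 16->7, 19->10, 8->5, 10->6
rank(y): 8->8, 1->1, 3->3, 4->4, 5->5, 9->9, 7->7, 10->10, 2->2, 6->6
Step 2: d_i = R_x(i) - R_y(i); compute d_i^2.
  (8-8)^2=0, (1-1)^2=0, (9-3)^2=36, (4-4)^2=0, (2-5)^2=9, (3-9)^2=36, (7-7)^2=0, (10-10)^2=0, (5-2)^2=9, (6-6)^2=0
sum(d^2) = 90.
Step 3: rho = 1 - 6*90 / (10*(10^2 - 1)) = 1 - 540/990 = 0.454545.
Step 4: Under H0, t = rho * sqrt((n-2)/(1-rho^2)) = 1.4434 ~ t(8).
Step 5: Two-sided p-value from the t-distribution with 8 df = 0.186905.
Step 6: alpha = 0.05. fail to reject H0.

rho = 0.4545, p = 0.186905, fail to reject H0 at alpha = 0.05.
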